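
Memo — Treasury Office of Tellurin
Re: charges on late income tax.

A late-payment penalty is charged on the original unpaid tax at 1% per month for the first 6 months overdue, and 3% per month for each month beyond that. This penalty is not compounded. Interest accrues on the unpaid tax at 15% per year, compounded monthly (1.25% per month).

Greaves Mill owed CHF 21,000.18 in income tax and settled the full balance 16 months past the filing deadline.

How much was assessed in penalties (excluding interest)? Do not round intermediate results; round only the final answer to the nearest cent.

Penalty, months 1–6: 6 × 1% × CHF 21,000.18 = CHF 1,260.01…
Penalty, months 7–16: 10 × 3% × CHF 21,000.18 = CHF 6,300.05…
Total penalty = CHF 1,260.01… + CHF 6,300.05… = CHF 7,560.06

CHF 7,560.06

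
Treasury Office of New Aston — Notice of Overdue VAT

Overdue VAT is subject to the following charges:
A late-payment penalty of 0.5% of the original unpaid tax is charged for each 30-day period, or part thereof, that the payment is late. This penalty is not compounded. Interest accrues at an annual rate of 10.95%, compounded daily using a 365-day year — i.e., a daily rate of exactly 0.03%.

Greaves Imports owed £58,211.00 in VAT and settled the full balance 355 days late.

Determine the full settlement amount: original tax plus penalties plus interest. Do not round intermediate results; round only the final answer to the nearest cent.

Penalty periods: ⌈355/30⌉ = 12; penalty = 12 × 0.5% × £58,211.00 = £3,492.66
Interest: £58,211.00 × ((1 + 0.0003)^355 − 1) = £58,211.00 × 0.11236016… = £6,540.5973…
Total = £58,211.00 + £3,492.6600 + £6,540.5973… = £68,244.26

£68,244.26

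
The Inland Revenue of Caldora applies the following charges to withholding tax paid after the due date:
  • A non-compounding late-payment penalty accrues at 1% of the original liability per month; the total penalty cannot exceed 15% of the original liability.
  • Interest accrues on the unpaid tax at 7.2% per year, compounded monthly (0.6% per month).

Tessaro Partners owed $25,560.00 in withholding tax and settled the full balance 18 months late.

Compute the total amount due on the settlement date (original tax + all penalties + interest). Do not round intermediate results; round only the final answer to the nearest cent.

$32,299.87

Penalty (uncapped): 18 × 1% × $25,560.00 = $4,600.80; cap = 15% × $25,560.00 = $3,834.00 → penalty = $3,834.00
Interest: $25,560.00 × ((1 + 0.006)^18 − 1) = $25,560.00 × 0.1136883… = $2,905.8727…
Total = $25,560.00 + $3,834.0000 + $2,905.8727… = $32,299.87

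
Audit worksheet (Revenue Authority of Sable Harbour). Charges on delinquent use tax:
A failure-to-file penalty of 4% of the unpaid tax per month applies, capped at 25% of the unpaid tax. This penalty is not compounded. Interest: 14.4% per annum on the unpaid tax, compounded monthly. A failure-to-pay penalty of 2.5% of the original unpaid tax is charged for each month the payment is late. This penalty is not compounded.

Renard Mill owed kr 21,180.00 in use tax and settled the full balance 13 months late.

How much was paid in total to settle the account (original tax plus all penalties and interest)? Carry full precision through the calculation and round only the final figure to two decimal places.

kr 36,911.26

Failure-to-file: 13 × 4% × kr 21,180.00 = kr 11,013.60, capped at 25% × kr 21,180.00 = kr 5,295.00
Failure-to-pay penalty = 2.5% × kr 21,180.00 × 13 mo = kr 6,883.50
Interest (14.4%/yr ÷ 12 = 1.2%/month): kr 21,180.00 × ((1 + 0.012)^13 − 1) = kr 3,552.7620…
Total = kr 21,180.00 + kr 12,178.5000 + kr 3,552.7620… = kr 36,911.26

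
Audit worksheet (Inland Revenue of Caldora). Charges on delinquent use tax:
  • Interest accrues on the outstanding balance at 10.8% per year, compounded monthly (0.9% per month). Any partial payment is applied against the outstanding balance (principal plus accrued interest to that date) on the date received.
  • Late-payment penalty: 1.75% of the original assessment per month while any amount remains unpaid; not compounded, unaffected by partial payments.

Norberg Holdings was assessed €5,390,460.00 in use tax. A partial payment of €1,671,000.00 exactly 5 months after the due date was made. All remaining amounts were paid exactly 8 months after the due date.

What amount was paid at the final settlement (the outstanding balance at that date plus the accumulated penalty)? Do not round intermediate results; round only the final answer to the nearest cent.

€4,829,161.37

Balance at month 5: €5,390,460.0000 × (1 + 0.009)^5 = €5,637,436.4462…
After €1,671,000.00 payment: €5,637,436.4462… − €1,671,000.00 = €3,966,436.4462…
Balance at month 8: €3,966,436.4462… × (1 + 0.009)^3 = €4,074,496.9658…
Penalty: 8 × 1.75% × €5,390,460.00 = €754,664.40
Final settlement = outstanding balance + penalty = €4,074,496.9658… + €754,664.40 = €4,829,161.37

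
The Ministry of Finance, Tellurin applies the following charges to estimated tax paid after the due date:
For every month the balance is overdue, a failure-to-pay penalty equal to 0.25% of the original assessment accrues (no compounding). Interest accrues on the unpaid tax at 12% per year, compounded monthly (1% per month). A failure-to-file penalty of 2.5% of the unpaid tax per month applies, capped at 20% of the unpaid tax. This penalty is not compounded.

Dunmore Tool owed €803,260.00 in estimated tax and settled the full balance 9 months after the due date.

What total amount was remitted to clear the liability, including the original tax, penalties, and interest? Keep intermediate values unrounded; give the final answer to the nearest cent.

Failure-to-file: 9 × 2.5% × €803,260.00 = €180,733.50, capped at 20% × €803,260.00 = €160,652.00
Failure-to-pay penalty = 0.25% × €803,260.00 × 9 mo = €18,073.35
Interest: €803,260.00 × ((1 + 0.01)^9 − 1) = €803,260.00 × 0.0936853… = €75,253.6321…
Total = €803,260.00 + €178,725.3500 + €75,253.6321… = €1,057,238.98

€1,057,238.98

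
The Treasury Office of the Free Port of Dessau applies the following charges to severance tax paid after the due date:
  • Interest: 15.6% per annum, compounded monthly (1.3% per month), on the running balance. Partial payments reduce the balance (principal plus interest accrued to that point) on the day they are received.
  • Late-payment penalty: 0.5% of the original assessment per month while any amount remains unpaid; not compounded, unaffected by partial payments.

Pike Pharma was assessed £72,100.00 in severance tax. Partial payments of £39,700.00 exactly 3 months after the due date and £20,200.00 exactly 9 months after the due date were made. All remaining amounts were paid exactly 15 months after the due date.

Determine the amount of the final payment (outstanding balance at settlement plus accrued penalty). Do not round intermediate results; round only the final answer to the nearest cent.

Balance at month 3: £72,100.0000 × (1 + 0.013)^3 = £74,948.6131…
After £39,700.00 payment: £74,948.6131… − £39,700.00 = £35,248.6131…
Balance at month 9: £35,248.6131… × (1 + 0.013)^6 = £38,088.9242…
After £20,200.00 payment: £38,088.9242… − £20,200.00 = £17,888.9242…
Balance at month 15: £17,888.9242… × (1 + 0.013)^6 = £19,330.4024…
Penalty: 15 × 0.5% × £72,100.00 = £5,407.50
Final settlement = outstanding balance + penalty = £19,330.4024… + £5,407.50 = £24,737.90

£24,737.90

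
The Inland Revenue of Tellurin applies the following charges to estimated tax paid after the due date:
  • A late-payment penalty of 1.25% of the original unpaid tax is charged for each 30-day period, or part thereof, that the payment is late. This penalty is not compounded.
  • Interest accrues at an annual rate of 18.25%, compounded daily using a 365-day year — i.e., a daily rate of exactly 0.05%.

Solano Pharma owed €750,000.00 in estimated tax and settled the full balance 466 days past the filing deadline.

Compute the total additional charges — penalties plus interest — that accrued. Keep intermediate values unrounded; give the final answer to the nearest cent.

Penalty periods: ⌈466/30⌉ = 16; penalty = 16 × 1.25% × €750,000.00 = €150,000.00
Interest: €750,000.00 × ((1 + 0.0005)^466 − 1) = €750,000.00 × 0.26230797… = €196,730.9792…
Penalties + interest = €150,000.0000 + €196,730.9792… = €346,730.98

€346,730.98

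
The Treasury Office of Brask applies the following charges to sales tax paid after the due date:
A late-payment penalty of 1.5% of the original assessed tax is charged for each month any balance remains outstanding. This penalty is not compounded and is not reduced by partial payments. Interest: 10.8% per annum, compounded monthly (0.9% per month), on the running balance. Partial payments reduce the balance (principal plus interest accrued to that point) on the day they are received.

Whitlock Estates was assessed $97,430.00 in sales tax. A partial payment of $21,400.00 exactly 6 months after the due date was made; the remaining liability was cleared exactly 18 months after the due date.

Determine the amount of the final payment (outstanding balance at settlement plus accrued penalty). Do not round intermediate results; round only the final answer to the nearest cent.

$116,958.07

Balance at month 6: $97,430.0000 × (1 + 0.009)^6 = $102,811.0276…
After $21,400.00 payment: $102,811.0276… − $21,400.00 = $81,411.0276…
Balance at month 18: $81,411.0276… × (1 + 0.009)^12 = $90,651.9669…
Penalty: 18 × 1.5% × $97,430.00 = $26,306.10
Final settlement = outstanding balance + penalty = $90,651.9669… + $26,306.10 = $116,958.07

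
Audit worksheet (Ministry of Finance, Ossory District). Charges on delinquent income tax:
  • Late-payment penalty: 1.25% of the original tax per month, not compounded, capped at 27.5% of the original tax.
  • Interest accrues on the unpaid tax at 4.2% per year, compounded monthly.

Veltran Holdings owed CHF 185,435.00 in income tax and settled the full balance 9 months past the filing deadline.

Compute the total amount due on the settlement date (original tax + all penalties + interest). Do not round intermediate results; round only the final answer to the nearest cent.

CHF 212,220.09

Penalty: 9 × 1.25% × CHF 185,435.00 = CHF 20,861.44… (below the 27.5% cap of CHF 50,994.63…)
Interest (4.2%/yr ÷ 12 = 0.35%/month): CHF 185,435.00 × ((1 + 0.0035)^9 − 1) = CHF 5,923.6507…
Total = CHF 185,435.00 + CHF 20,861.4375 + CHF 5,923.6507… = CHF 212,220.09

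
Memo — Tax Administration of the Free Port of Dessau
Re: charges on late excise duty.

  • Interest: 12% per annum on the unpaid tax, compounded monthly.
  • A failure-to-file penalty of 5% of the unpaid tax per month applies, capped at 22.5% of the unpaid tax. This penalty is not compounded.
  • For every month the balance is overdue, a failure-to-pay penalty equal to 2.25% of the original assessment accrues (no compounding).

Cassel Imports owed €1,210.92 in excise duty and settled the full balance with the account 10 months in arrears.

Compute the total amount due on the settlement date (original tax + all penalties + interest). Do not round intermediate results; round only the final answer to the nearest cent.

€1,882.52

Failure-to-file: 10 × 5% × €1,210.92 = €605.46, capped at 22.5% × €1,210.92 = €272.46…
Failure-to-pay penalty: 10 × 2.25% × €1,210.92 = €272.46…
Interest (12%/yr ÷ 12 = 1%/month): €1,210.92 × ((1 + 0.01)^10 − 1) = €126.6890…
Total = €1,210.92 + €544.9140 + €126.6890… = €1,882.52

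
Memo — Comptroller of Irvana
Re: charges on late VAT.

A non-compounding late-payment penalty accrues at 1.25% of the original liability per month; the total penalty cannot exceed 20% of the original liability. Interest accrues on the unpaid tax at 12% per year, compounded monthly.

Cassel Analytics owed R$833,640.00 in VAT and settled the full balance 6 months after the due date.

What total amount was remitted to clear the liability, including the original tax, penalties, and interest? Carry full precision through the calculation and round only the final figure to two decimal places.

R$947,448.66

Penalty: 6 × 1.25% × R$833,640.00 = R$62,523.00 (below the 20% cap of R$166,728.00)
Interest (12%/yr ÷ 12 = 1%/month): R$833,640.00 × ((1 + 0.01)^6 − 1) = R$51,285.6583…
Total = R$833,640.00 + R$62,523.0000 + R$51,285.6583… = R$947,448.66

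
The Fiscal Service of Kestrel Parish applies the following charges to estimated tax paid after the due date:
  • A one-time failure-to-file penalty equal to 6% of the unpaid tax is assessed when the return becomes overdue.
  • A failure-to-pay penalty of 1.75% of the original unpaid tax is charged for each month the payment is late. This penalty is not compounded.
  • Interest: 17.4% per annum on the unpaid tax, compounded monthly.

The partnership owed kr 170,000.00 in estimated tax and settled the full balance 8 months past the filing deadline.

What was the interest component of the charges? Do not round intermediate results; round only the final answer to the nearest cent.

kr 20,750.35

Interest (17.4%/yr ÷ 12 = 1.45%/month): kr 170,000.00 × ((1 + 0.0145)^8 − 1) = kr 20,750.3451…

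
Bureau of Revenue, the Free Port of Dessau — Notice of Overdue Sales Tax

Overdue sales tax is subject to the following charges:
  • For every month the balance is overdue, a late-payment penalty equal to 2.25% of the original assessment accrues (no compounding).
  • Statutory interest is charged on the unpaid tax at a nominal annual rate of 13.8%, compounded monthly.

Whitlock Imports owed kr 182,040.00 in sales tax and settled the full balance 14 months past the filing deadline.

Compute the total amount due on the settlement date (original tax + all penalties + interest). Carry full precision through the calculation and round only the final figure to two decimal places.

Late-payment penalty: 14 × 2.25% × kr 182,040.00 = kr 57,342.60
Interest (13.8%/yr ÷ 12 = 1.15%/month): kr 182,040.00 × ((1 + 0.0115)^14 − 1) = kr 31,603.2846…
Total = kr 182,040.00 + kr 57,342.6000 + kr 31,603.2846… = kr 270,985.88

kr 270,985.88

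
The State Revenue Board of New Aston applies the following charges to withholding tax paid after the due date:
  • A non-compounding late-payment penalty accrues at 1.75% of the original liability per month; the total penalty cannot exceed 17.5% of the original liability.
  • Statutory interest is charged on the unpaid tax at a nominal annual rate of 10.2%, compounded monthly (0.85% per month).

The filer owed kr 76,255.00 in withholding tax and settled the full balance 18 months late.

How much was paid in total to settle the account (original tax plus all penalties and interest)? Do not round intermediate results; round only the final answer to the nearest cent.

Penalty (uncapped): 18 × 1.75% × kr 76,255.00 = kr 24,020.33…; cap = 17.5% × kr 76,255.00 = kr 13,344.63… → penalty = kr 13,344.63…
Interest: kr 76,255.00 × ((1 + 0.0085)^18 − 1) = kr 76,255.00 × 0.1645717… = kr 12,549.4178…
Total = kr 76,255.00 + kr 13,344.6250 + kr 12,549.4178… = kr 102,149.04

kr 102,149.04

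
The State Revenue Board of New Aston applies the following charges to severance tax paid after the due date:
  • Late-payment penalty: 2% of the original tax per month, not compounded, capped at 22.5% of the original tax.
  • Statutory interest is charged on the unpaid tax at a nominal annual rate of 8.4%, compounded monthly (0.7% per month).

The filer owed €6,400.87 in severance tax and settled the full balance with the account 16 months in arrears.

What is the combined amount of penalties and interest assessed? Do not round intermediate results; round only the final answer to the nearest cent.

€2,195.99

Penalty (uncapped): 16 × 2% × €6,400.87 = €2,048.28…; cap = 22.5% × €6,400.87 = €1,440.20… → penalty = €1,440.20…
Interest: €6,400.87 × ((1 + 0.007)^16 − 1) = €6,400.87 × 0.1180765… = €755.7925…
Penalties + interest = €1,440.1958… + €755.7925… = €2,195.99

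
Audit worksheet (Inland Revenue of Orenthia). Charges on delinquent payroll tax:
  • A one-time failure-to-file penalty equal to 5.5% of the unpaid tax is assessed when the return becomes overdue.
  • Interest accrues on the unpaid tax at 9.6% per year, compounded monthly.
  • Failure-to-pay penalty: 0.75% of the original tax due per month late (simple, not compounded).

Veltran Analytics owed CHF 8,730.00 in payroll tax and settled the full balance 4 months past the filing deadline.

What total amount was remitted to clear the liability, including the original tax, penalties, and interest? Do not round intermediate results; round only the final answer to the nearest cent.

Failure-to-file penalty: 5.5% × CHF 8,730.00 = CHF 480.15
Failure-to-pay penalty: 4 × 0.75% × CHF 8,730.00 = CHF 261.90
Interest (9.6%/yr ÷ 12 = 0.8%/month): CHF 8,730.00 × ((1 + 0.008)^4 − 1) = CHF 282.7302…
Total = CHF 8,730.00 + CHF 742.0500 + CHF 282.7302… = CHF 9,754.78

CHF 9,754.78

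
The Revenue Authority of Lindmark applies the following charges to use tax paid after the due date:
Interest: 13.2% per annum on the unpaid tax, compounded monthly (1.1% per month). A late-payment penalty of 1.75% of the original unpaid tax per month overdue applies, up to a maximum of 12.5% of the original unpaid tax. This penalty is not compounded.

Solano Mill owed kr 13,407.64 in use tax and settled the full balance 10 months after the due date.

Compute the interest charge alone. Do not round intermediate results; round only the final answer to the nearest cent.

kr 1,550.03

Interest: kr 13,407.64 × ((1 + 0.011)^10 − 1) = kr 13,407.64 × 0.1156078… = kr 1,550.0282…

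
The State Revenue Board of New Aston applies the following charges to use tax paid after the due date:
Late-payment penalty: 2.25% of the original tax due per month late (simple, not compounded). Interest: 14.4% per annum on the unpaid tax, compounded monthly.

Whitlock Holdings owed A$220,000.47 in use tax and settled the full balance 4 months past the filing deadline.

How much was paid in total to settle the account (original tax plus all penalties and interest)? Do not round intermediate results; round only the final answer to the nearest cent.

Late-payment penalty = 2.25% × A$220,000.47 × 4 mo = A$19,800.04…
Interest (14.4%/yr ÷ 12 = 1.2%/month): A$220,000.47 × ((1 + 0.012)^4 − 1) = A$10,751.6282…
Total = A$220,000.47 + A$19,800.0423 + A$10,751.6282… = A$250,552.14

A$250,552.14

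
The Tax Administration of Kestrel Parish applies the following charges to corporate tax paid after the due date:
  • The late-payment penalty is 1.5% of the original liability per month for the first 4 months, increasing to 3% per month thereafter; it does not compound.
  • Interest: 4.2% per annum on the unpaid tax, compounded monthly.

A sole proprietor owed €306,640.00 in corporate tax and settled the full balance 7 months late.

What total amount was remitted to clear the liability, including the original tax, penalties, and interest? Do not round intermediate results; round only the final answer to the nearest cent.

Penalty, months 1–4: 4 × 1.5% × €306,640.00 = €18,398.40
Penalty, months 5–7: 3 × 3% × €306,640.00 = €27,597.60
Interest (4.2%/yr ÷ 12 = 0.35%/month): €306,640.00 × ((1 + 0.0035)^7 − 1) = €7,592.0249…
Total = €306,640.00 + €45,996.0000 + €7,592.0249… = €360,228.02

€360,228.02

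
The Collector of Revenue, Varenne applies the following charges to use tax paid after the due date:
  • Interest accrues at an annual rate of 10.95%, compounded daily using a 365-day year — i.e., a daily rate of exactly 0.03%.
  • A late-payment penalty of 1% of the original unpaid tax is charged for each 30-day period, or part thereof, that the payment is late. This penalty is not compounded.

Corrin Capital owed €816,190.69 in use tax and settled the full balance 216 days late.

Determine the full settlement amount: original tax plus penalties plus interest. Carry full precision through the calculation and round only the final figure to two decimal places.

Penalty periods: ⌈216/30⌉ = 8; penalty = 8 × 1% × €816,190.69 = €65,295.26…
Interest: €816,190.69 × ((1 + 0.0003)^216 − 1) = €816,190.69 × 0.06693525… = €54,631.9241…
Total = €816,190.69 + €65,295.2552 + €54,631.9241… = €936,117.87

€936,117.87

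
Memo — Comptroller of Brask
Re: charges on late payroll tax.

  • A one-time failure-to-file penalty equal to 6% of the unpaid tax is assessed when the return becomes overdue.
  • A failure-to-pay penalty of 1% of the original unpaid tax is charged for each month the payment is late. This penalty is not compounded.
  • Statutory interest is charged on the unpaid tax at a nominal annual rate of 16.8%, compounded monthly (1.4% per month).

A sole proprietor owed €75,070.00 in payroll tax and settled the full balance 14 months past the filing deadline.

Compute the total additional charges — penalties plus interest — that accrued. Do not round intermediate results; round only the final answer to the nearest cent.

€31,144.62

Failure-to-file penalty: 6% × €75,070.00 = €4,504.20
Failure-to-pay penalty: 14 × 1% × €75,070.00 = €10,509.80
Interest: €75,070.00 × ((1 + 0.014)^14 − 1) = €75,070.00 × 0.2148744… = €16,130.6190…
Penalties + interest = €15,014.0000 + €16,130.6190… = €31,144.62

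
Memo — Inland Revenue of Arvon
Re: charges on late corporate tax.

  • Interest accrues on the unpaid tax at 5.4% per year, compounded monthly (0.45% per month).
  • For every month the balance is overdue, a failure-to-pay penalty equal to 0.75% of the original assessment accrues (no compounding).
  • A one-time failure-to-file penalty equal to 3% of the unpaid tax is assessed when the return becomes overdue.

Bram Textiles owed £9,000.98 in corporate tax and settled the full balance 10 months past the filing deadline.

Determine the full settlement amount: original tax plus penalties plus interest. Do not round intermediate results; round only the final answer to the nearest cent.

Failure-to-file penalty: 3% × £9,000.98 = £270.03…
Failure-to-pay penalty = 0.75% × £9,000.98 × 10 mo = £675.07…
Interest: £9,000.98 × ((1 + 0.0045)^10 − 1) = £9,000.98 × 0.0459223… = £413.3454…
Total = £9,000.98 + £945.1029 + £413.3454… = £10,359.43

£10,359.43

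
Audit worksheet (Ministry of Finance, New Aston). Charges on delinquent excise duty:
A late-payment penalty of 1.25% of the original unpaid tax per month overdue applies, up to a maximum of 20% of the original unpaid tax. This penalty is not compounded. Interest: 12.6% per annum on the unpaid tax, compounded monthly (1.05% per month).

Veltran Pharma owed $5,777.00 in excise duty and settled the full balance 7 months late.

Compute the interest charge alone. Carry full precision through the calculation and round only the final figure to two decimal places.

$438.22

Interest: $5,777.00 × ((1 + 0.0105)^7 − 1) = $5,777.00 × 0.0758562… = $438.2212…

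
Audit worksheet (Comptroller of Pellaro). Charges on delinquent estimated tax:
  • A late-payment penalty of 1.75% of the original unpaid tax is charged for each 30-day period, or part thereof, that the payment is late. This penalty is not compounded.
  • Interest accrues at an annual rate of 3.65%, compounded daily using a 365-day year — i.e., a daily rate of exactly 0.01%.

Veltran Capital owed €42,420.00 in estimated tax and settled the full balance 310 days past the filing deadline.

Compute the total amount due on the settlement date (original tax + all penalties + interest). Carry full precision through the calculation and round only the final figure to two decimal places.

Penalty periods: ⌈310/30⌉ = 11; penalty = 11 × 1.75% × €42,420.00 = €8,165.85
Interest: €42,420.00 × ((1 + 0.0001)^310 − 1) = €42,420.00 × 0.03148391… = €1,335.5473…
Total = €42,420.00 + €8,165.8500 + €1,335.5473… = €51,921.40

€51,921.40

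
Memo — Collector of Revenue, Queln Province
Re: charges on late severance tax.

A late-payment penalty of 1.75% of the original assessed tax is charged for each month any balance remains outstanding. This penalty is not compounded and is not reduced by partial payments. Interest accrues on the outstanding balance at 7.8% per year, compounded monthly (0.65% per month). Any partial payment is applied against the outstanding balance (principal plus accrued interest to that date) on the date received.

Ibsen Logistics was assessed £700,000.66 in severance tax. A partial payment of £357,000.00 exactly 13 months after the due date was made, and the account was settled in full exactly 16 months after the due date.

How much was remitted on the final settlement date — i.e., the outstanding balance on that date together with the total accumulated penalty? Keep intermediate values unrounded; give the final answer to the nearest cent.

Balance at month 13: £700,000.6600 × (1 + 0.0065)^13 = £761,513.4519…
After £357,000.00 payment: £761,513.4519… − £357,000.00 = £404,513.4519…
Balance at month 16: £404,513.4519… × (1 + 0.0065)^3 = £412,452.8474…
Penalty: 16 × 1.75% × £700,000.66 = £196,000.18…
Final settlement = outstanding balance + penalty = £412,452.8474… + £196,000.18… = £608,453.03

£608,453.03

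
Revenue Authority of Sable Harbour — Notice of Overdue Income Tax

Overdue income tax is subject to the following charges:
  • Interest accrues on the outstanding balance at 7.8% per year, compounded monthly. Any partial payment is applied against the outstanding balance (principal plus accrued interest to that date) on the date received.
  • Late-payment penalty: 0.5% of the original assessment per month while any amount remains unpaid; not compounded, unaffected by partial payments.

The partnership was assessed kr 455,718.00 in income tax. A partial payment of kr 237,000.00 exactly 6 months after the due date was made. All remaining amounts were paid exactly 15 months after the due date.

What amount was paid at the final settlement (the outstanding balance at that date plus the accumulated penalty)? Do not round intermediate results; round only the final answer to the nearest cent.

Monthly rate = 7.8% ÷ 12 = 0.65%
Balance at month 6: kr 455,718.0000 × (1 + 0.0065)^6 = kr 473,782.3285…
After kr 237,000.00 payment: kr 473,782.3285… − kr 237,000.00 = kr 236,782.3285…
Balance at month 15: kr 236,782.3285… × (1 + 0.0065)^9 = kr 250,999.7565…
Penalty: 15 × 0.5% × kr 455,718.00 = kr 34,178.85
Final settlement = outstanding balance + penalty = kr 250,999.7565… + kr 34,178.85 = kr 285,178.61

kr 285,178.61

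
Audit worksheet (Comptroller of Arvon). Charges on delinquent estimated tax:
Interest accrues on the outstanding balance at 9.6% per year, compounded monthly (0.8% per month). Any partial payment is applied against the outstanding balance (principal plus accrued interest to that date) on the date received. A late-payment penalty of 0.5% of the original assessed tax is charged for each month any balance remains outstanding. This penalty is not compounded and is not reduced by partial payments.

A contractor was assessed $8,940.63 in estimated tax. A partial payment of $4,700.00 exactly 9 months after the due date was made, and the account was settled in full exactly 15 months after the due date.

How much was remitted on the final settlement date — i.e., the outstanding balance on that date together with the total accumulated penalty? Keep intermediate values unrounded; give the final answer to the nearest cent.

$5,816.11

Balance at month 9: $8,940.6300 × (1 + 0.008)^9 = $9,605.3437…
After $4,700.00 payment: $9,605.3437… − $4,700.00 = $4,905.3437…
Balance at month 15: $4,905.3437… × (1 + 0.008)^6 = $5,145.5599…
Penalty: 15 × 0.5% × $8,940.63 = $670.55…
Final settlement = outstanding balance + penalty = $5,145.5599… + $670.55… = $5,816.11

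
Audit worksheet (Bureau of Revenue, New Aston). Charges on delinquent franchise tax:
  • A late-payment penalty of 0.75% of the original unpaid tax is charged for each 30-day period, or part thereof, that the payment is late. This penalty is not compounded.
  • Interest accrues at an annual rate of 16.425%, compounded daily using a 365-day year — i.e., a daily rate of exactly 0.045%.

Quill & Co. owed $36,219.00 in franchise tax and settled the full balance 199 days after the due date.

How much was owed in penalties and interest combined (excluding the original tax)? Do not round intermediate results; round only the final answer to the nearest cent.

$5,293.77

Penalty periods: ⌈199/30⌉ = 7; penalty = 7 × 0.75% × $36,219.00 = $1,901.50…
Interest: $36,219.00 × ((1 + 0.00045)^199 − 1) = $36,219.00 × 0.09365999… = $3,392.2711…
Penalties + interest = $1,901.4975 + $3,392.2711… = $5,293.77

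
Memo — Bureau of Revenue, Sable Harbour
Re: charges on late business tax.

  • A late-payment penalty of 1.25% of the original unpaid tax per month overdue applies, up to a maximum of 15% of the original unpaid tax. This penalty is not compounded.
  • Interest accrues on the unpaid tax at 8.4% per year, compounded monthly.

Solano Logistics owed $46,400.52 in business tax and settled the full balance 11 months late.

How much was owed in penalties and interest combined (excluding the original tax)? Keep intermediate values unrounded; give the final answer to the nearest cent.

$10,080.62

Penalty: 11 × 1.25% × $46,400.52 = $6,380.07… (below the 15% cap of $6,960.08…)
Interest (8.4%/yr ÷ 12 = 0.7%/month): $46,400.52 × ((1 + 0.007)^11 − 1) = $3,700.5526…
Penalties + interest = $6,380.0715 + $3,700.5526… = $10,080.62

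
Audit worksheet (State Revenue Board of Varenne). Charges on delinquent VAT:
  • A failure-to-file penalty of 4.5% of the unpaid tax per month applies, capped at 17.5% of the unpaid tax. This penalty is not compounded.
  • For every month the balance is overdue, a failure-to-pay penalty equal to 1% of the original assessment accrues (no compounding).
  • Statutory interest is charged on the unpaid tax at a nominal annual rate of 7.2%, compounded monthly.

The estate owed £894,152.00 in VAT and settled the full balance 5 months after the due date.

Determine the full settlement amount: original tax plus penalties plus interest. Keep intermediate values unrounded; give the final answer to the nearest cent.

Failure-to-file: 5 × 4.5% × £894,152.00 = £201,184.20, capped at 17.5% × £894,152.00 = £156,476.60
Failure-to-pay penalty: 5 × 1% × £894,152.00 = £44,707.60
Interest (7.2%/yr ÷ 12 = 0.6%/month): £894,152.00 × ((1 + 0.006)^5 − 1) = £27,148.3919…
Total = £894,152.00 + £201,184.2000 + £27,148.3919… = £1,122,484.59

£1,122,484.59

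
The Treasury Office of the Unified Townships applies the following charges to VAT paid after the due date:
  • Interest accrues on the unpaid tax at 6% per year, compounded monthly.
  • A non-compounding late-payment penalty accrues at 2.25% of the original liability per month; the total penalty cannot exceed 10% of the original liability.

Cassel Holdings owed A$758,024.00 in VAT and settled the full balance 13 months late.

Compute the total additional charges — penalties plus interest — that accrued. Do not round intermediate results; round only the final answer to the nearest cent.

Penalty (uncapped): 13 × 2.25% × A$758,024.00 = A$221,722.02; cap = 10% × A$758,024.00 = A$75,802.40 → penalty = A$75,802.40
Interest (6%/yr ÷ 12 = 0.5%/month): A$758,024.00 × ((1 + 0.005)^13 − 1) = A$50,777.1480…
Penalties + interest = A$75,802.4000 + A$50,777.1480… = A$126,579.55

A$126,579.55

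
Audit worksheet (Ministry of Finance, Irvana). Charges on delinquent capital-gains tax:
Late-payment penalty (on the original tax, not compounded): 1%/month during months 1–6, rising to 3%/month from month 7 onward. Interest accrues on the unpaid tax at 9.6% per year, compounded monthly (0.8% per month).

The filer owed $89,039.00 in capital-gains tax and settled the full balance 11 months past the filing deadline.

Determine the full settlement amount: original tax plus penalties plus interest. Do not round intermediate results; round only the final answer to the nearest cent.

Penalty, months 1–6: 6 × 1% × $89,039.00 = $5,342.34
Penalty, months 7–11: 5 × 3% × $89,039.00 = $13,355.85
Interest: $89,039.00 × ((1 + 0.008)^11 − 1) = $89,039.00 × 0.0916058… = $8,156.4930…
Total = $89,039.00 + $18,698.1900 + $8,156.4930… = $115,893.68

$115,893.68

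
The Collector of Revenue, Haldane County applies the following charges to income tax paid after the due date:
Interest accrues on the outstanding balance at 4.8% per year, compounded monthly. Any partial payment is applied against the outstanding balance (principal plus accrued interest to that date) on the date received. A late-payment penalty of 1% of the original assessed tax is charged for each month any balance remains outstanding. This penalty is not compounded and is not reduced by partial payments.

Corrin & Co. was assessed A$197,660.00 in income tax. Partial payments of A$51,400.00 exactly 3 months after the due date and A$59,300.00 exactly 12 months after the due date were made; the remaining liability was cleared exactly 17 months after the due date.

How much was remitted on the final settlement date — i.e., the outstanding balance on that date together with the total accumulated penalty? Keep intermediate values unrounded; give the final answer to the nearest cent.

A$130,291.94

Monthly rate = 4.8% ÷ 12 = 0.4%
Balance at month 3: A$197,660.0000 × (1 + 0.004)^3 = A$200,041.4203…
After A$51,400.00 payment: A$200,041.4203… − A$51,400.00 = A$148,641.4203…
Balance at month 12: A$148,641.4203… × (1 + 0.004)^9 = A$154,078.9328…
After A$59,300.00 payment: A$154,078.9328… − A$59,300.00 = A$94,778.9328…
Balance at month 17: A$94,778.9328… × (1 + 0.004)^5 = A$96,689.7369…
Penalty: 17 × 1% × A$197,660.00 = A$33,602.20
Final settlement = outstanding balance + penalty = A$96,689.7369… + A$33,602.20 = A$130,291.94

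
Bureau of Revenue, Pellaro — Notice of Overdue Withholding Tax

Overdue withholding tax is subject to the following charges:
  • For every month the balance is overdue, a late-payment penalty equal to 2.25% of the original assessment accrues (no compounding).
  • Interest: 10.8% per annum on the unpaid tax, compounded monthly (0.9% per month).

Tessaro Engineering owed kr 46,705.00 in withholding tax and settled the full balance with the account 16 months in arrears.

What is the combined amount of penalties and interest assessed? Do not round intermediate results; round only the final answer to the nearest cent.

kr 24,012.93

Late-payment penalty = 2.25% × kr 46,705.00 × 16 mo = kr 16,813.80
Interest: kr 46,705.00 × ((1 + 0.009)^16 − 1) = kr 46,705.00 × 0.1541404… = kr 7,199.1294…
Penalties + interest = kr 16,813.8000 + kr 7,199.1294… = kr 24,012.93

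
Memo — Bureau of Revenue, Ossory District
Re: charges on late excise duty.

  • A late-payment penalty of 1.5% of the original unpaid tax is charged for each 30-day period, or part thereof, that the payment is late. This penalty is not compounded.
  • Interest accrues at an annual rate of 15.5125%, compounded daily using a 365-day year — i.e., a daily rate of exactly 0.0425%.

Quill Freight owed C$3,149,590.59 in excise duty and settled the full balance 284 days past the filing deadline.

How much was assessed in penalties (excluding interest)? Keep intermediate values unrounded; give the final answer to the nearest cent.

C$472,438.59

Penalty periods: ⌈284/30⌉ = 10; penalty = 10 × 1.5% × C$3,149,590.59 = C$472,438.59…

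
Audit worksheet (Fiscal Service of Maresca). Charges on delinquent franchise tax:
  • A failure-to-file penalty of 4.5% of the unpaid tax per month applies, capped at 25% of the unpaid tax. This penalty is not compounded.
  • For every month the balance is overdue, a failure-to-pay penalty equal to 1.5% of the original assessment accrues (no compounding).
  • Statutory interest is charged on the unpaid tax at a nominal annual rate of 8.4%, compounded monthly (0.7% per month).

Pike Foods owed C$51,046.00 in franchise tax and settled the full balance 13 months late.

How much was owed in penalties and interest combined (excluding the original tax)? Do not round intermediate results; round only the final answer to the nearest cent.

Failure-to-file: 13 × 4.5% × C$51,046.00 = C$29,861.91, capped at 25% × C$51,046.00 = C$12,761.50
Failure-to-pay penalty: 13 × 1.5% × C$51,046.00 = C$9,953.97
Interest: C$51,046.00 × ((1 + 0.007)^13 − 1) = C$51,046.00 × 0.0949218… = C$4,845.3801…
Penalties + interest = C$22,715.4700 + C$4,845.3801… = C$27,560.85

C$27,560.85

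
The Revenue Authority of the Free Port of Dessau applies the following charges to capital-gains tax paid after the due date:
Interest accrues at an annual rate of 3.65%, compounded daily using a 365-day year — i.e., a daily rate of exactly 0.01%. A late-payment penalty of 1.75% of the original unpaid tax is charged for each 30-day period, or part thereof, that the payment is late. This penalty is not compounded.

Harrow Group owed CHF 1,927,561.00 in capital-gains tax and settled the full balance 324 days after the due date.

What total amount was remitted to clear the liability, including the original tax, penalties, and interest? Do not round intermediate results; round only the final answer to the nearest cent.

CHF 2,362,089.00

Penalty periods: ⌈324/30⌉ = 11; penalty = 11 × 1.75% × CHF 1,927,561.00 = CHF 371,055.49…
Interest: CHF 1,927,561.00 × ((1 + 0.0001)^324 − 1) = CHF 1,927,561.00 × 0.03292892… = CHF 63,472.5052…
Total = CHF 1,927,561.00 + CHF 371,055.4925 + CHF 63,472.5052… = CHF 2,362,089.00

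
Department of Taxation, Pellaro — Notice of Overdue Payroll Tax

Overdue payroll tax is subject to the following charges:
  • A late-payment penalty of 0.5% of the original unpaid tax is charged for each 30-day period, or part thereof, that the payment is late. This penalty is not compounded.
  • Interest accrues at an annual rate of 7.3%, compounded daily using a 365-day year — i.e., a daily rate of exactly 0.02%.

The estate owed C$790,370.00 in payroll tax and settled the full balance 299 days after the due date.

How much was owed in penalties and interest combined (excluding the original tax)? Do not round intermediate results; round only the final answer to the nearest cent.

Penalty periods: ⌈299/30⌉ = 10; penalty = 10 × 0.5% × C$790,370.00 = C$39,518.50
Interest: C$790,370.00 × ((1 + 0.0002)^299 − 1) = C$790,370.00 × 0.06161785… = C$48,700.9023…
Penalties + interest = C$39,518.5000 + C$48,700.9023… = C$88,219.40

C$88,219.40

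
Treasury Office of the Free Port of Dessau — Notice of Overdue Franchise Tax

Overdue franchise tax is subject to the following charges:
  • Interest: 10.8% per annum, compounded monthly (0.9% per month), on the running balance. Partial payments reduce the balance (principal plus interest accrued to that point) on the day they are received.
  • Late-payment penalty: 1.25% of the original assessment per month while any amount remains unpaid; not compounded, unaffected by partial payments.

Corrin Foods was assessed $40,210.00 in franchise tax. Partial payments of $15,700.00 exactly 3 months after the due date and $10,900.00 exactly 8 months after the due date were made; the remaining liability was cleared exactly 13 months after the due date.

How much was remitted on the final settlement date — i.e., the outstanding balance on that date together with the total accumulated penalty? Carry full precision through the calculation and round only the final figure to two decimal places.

$23,140.29

Balance at month 3: $40,210.0000 × (1 + 0.009)^3 = $41,305.4703…
After $15,700.00 payment: $41,305.4703… − $15,700.00 = $25,605.4703…
Balance at month 8: $25,605.4703… × (1 + 0.009)^5 = $26,778.6444…
After $10,900.00 payment: $26,778.6444… − $10,900.00 = $15,878.6444…
Balance at month 13: $15,878.6444… × (1 + 0.009)^5 = $16,606.1614…
Penalty: 13 × 1.25% × $40,210.00 = $6,534.13…
Final settlement = outstanding balance + penalty = $16,606.1614… + $6,534.13… = $23,140.29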